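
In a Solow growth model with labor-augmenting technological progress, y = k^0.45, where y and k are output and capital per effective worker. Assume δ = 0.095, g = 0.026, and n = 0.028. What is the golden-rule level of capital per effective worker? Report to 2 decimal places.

k_gold ≈ 7.46

The effective depreciation rate is n + g + δ = 0.028 + 0.026 + 0.095 = 0.149.
Maximizing c = f(k) − (n+g+δ)·k gives f'(k) = n+g+δ, i.e. 0.45·k^(0.45−1) = 0.149, so k_gold = (0.45/0.149)^(1/0.55) ≈ 7.4606.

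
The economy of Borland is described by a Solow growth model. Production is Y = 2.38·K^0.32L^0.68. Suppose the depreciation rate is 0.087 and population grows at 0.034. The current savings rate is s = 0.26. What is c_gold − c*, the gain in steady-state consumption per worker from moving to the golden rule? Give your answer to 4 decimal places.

The effective depreciation rate is n + δ = 0.034 + 0.087 = 0.121.
Current steady state (s = 0.26): k* = (0.26·2.38/0.121)^(1/0.68) ≈ 11.0230, y* = 2.38·11.0230^0.32 ≈ 5.1300, c* = (1−0.26)·5.1300 ≈ 3.7962.
Maximizing c = f(k) − (n+δ)·k gives f'(k) = n+δ, i.e. 0.32·2.38·k^(0.32−1) = 0.121, so k_gold = (0.32·2.38/0.121)^(1/0.68) ≈ 14.9594.
y_gold = 2.38·14.9594^0.32 ≈ 5.6565, c_gold = y_gold − 0.121·k_gold ≈ 3.8464.
Gain: Δc = 3.8464 − 3.7962 ≈ 0.0503.

Δc ≈ 0.0503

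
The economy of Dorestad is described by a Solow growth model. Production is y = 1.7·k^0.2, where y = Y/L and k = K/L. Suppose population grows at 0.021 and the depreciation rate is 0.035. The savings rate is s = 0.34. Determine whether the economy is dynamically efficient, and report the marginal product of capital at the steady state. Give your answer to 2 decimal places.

n + δ = 0.021 + 0.035 = 0.056.
Steady-state k*: s·A·k^0.2 = 0.056·k gives k* = (0.34·1.7/0.056)^(1/0.8) ≈ 18.5001.
MPK = 0.2·1.7·18.5001^(-0.8) ≈ 0.0329.
MPK < n+δ = 0.056, so the economy is dynamically inefficient (over-saving).

dynamically inefficient; MPK ≈ 0.03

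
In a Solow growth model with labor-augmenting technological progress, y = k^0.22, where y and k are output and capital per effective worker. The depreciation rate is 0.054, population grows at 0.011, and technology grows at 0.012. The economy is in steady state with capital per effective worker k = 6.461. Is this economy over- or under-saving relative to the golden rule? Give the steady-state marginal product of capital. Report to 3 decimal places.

over-saving; MPK ≈ 0.051

The effective depreciation rate is n + g + δ = 0.011 + 0.012 + 0.054 = 0.077.
MPK = 0.22·k^(0.22−1) = 0.22·6.461^(-0.78) ≈ 0.0513.
MPK < 0.077, so the economy is dynamically inefficient (over-saving).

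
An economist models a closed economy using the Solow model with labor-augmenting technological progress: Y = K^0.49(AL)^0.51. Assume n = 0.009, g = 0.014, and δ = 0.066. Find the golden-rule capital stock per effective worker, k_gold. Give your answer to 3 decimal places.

Break-even investment rate: n + g + δ = 0.009 + 0.014 + 0.066 = 0.089.
Maximizing c = f(k) − (n+g+δ)·k gives f'(k) = n+g+δ, i.e. 0.49·k^(0.49−1) = 0.089, so k_gold = (0.49/0.089)^(1/0.51) ≈ 28.3505.

k_gold ≈ 28.351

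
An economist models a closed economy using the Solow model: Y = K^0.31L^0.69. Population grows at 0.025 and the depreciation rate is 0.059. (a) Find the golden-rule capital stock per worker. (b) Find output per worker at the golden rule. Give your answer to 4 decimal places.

Capital per worker breaks even when investment replaces (n + δ)·k; here n + δ = 0.084.
At the golden rule the marginal product of capital equals n+δ: 0.31·k^(0.31−1) = 0.084. Solving, k_gold = (0.31/0.084)^(1/0.69) ≈ 6.6353.
y_gold = 6.6353^0.31 ≈ 1.7979.

(a) k_gold ≈ 6.6353; (b) y_gold ≈ 1.7979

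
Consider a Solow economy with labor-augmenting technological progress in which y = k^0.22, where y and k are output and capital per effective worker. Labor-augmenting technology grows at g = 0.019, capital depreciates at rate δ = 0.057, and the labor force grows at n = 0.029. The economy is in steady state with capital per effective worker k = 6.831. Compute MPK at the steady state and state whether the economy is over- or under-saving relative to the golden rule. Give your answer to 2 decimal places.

over-saving; MPK ≈ 0.05

n + g + δ = 0.029 + 0.019 + 0.057 = 0.105.
MPK = 0.22·k^(0.22−1) = 0.22·6.831^(-0.78) ≈ 0.0492.
MPK < 0.105, so the economy is dynamically inefficient (over-saving).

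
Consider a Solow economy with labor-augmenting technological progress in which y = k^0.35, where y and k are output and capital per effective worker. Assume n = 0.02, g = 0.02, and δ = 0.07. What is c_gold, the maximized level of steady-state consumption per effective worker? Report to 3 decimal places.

n + g + δ = 0.02 + 0.02 + 0.07 = 0.11.
Setting f'(k) = n+g+δ gives 0.35·k^(0.35−1) = 0.11, hence k_gold = (0.35/0.11)^(1/0.65) ≈ 5.9340.
y_gold = 5.9340^0.35 ≈ 1.8650.
c_gold = y_gold − (n+g+δ)·k_gold = 1.8650 − 0.11·5.9340 ≈ 1.2122.

c_gold ≈ 1.212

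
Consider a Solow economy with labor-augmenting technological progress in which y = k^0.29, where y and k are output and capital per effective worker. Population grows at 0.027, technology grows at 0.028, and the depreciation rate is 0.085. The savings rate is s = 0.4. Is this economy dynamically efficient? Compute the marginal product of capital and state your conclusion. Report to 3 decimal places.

dynamically inefficient; MPK ≈ 0.101

The effective depreciation rate is n + g + δ = 0.027 + 0.028 + 0.085 = 0.14.
Steady-state k*: s·k^0.29 = 0.14·k gives k* = (0.4/0.14)^(1/0.71) ≈ 4.3869.
MPK = 0.29·4.3869^(-0.71) ≈ 0.1015.
MPK < n+g+δ = 0.14, so the economy is dynamically inefficient (over-saving).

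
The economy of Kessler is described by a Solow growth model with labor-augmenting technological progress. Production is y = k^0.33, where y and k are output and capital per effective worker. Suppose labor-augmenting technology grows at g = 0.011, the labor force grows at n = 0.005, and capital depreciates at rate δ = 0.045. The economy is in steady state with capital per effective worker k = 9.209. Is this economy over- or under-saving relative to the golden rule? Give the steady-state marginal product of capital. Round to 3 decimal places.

n + g + δ = 0.005 + 0.011 + 0.045 = 0.061.
MPK = 0.33·k^(0.33−1) = 0.33·9.209^(-0.67) ≈ 0.0746.
MPK > 0.061, so the economy is dynamically efficient (under-saving).

under-saving; MPK ≈ 0.075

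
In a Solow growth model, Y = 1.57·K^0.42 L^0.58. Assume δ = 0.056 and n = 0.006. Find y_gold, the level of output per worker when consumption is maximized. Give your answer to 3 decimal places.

y_gold ≈ 8.698

The effective depreciation rate is n + δ = 0.006 + 0.056 = 0.062.
Golden rule sets MPK = n+δ: 0.42·1.57·k^(0.42−1) = 0.062, so k_gold = (0.42·1.57/0.062)^(1/0.58) ≈ 58.9211.
Output: y_gold = 1.57·k_gold^0.42 = 1.57·58.9211^0.42 ≈ 8.6979.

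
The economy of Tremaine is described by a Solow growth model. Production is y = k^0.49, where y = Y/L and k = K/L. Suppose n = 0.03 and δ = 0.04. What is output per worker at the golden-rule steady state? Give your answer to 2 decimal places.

The effective depreciation rate is n + δ = 0.03 + 0.04 = 0.07.
Golden rule sets MPK = n+δ: 0.49·k^(0.49−1) = 0.07, so k_gold = (0.49/0.07)^(1/0.51) ≈ 45.3999.
Output: y_gold = k_gold^0.49 = 45.3999^0.49 ≈ 6.4857.

y_gold ≈ 6.49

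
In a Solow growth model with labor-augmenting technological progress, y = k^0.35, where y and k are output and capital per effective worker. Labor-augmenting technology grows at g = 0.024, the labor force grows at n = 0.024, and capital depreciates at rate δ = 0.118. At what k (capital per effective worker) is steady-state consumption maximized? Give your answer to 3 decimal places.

Break-even investment rate: n + g + δ = 0.024 + 0.024 + 0.118 = 0.166.
At the golden rule the marginal product of capital equals n+g+δ: 0.35·k^(0.35−1) = 0.166. Solving, k_gold = (0.35/0.166)^(1/0.65) ≈ 3.1506.

k_gold ≈ 3.151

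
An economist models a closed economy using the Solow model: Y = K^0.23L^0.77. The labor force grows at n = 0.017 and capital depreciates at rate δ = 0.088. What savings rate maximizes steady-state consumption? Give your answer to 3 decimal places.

s_gold = 0.230

Break-even investment rate: n + δ = 0.017 + 0.088 = 0.105.
At the golden rule MPK = n+δ, and in any Cobb-Douglas steady state s = (n+δ)·k/y = MPK·k/y = capital's share 0.23.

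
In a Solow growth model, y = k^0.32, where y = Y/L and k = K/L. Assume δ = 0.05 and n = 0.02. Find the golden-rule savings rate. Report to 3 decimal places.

s_gold = 0.320

Capital per worker breaks even when investment replaces (n + δ)·k; here n + δ = 0.07.
At the golden rule MPK = n+δ, and in any Cobb-Douglas steady state s = (n+δ)·k/y = MPK·k/y = capital's share 0.32.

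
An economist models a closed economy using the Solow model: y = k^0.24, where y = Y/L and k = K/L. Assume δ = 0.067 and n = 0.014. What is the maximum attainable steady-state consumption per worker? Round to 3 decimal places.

c_gold ≈ 1.071

n + δ = 0.014 + 0.067 = 0.081.
Setting f'(k) = n+δ gives 0.24·k^(0.24−1) = 0.081, hence k_gold = (0.24/0.081)^(1/0.76) ≈ 4.1753.
y_gold = 4.1753^0.24 ≈ 1.4092.
c_gold = y_gold − (n+δ)·k_gold = 1.4092 − 0.081·4.1753 ≈ 1.0710.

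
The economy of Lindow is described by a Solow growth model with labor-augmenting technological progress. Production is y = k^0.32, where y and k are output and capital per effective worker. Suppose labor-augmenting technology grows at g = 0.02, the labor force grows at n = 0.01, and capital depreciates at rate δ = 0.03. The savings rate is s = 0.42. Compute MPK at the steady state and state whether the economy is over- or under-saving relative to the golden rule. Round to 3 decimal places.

n + g + δ = 0.01 + 0.02 + 0.03 = 0.06.
Steady-state k*: s·k^0.32 = 0.06·k gives k* = (0.42/0.06)^(1/0.68) ≈ 17.4901.
MPK = 0.32·17.4901^(-0.68) ≈ 0.0457.
MPK < n+g+δ = 0.06, so the economy is dynamically inefficient (over-saving).

over-saving; MPK ≈ 0.046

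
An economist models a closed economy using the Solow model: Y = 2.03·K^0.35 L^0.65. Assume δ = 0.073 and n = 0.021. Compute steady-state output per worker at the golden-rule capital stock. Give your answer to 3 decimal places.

y_gold ≈ 6.033

Capital per worker breaks even when investment replaces (n + δ)·k; here n + δ = 0.094.
Setting f'(k) = n+δ gives 0.35·2.03·k^(0.35−1) = 0.094, hence k_gold = (0.35·2.03/0.094)^(1/0.65) ≈ 22.4616.
Output: y_gold = 2.03·k_gold^0.35 = 2.03·22.4616^0.35 ≈ 6.0325.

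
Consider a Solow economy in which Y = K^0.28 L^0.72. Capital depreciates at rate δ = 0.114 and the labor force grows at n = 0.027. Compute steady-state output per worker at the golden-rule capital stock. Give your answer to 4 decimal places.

n + δ = 0.027 + 0.114 = 0.141.
Setting f'(k) = n+δ gives 0.28·k^(0.28−1) = 0.141, hence k_gold = (0.28/0.141)^(1/0.72) ≈ 2.5930.
Output: y_gold = k_gold^0.28 = 2.5930^0.28 ≈ 1.3058.

y_gold ≈ 1.3058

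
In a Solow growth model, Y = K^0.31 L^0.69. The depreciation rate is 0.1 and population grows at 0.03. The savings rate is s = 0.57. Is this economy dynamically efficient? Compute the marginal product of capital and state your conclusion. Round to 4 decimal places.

n + δ = 0.03 + 0.1 = 0.13.
Steady-state k*: s·k^0.31 = 0.13·k gives k* = (0.57/0.13)^(1/0.69) ≈ 8.5180.
MPK = 0.31·8.5180^(-0.69) ≈ 0.0707.
MPK < n+δ = 0.13, so the economy is dynamically inefficient (over-saving).

dynamically inefficient; MPK ≈ 0.0707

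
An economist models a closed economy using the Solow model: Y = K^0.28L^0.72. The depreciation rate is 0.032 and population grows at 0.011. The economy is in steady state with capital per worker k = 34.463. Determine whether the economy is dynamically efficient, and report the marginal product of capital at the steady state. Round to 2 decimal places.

dynamically inefficient; MPK ≈ 0.02

n + δ = 0.011 + 0.032 = 0.043.
MPK = 0.28·k^(0.28−1) = 0.28·34.463^(-0.72) ≈ 0.0219.
MPK < 0.043, so the economy is dynamically inefficient (over-saving).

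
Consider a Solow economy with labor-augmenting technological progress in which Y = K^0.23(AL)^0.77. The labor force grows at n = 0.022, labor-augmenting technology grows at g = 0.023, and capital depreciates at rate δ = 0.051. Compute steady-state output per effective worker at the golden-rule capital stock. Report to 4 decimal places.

Break-even investment rate: n + g + δ = 0.022 + 0.023 + 0.051 = 0.096.
At the golden rule the marginal product of capital equals n+g+δ: 0.23·k^(0.23−1) = 0.096. Solving, k_gold = (0.23/0.096)^(1/0.77) ≈ 3.1103.
Output: y_gold = k_gold^0.23 = 3.1103^0.23 ≈ 1.2982.

y_gold ≈ 1.2982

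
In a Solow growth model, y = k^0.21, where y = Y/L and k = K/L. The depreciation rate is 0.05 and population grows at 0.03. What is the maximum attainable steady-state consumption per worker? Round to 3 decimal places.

Capital per worker breaks even when investment replaces (n + δ)·k; here n + δ = 0.08.
Setting f'(k) = n+δ gives 0.21·k^(0.21−1) = 0.08, hence k_gold = (0.21/0.08)^(1/0.79) ≈ 3.3927.
y_gold = 3.3927^0.21 ≈ 1.2925.
c_gold = y_gold − (n+δ)·k_gold = 1.2925 − 0.08·3.3927 ≈ 1.0210.

c_gold ≈ 1.021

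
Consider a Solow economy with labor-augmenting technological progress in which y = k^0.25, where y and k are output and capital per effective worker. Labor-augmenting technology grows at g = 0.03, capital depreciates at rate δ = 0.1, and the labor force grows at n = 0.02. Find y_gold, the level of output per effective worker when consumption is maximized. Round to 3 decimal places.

Break-even investment rate: n + g + δ = 0.02 + 0.03 + 0.1 = 0.15.
Setting f'(k) = n+g+δ gives 0.25·k^(0.25−1) = 0.15, hence k_gold = (0.25/0.15)^(1/0.75) ≈ 1.9761.
Output: y_gold = k_gold^0.25 = 1.9761^0.25 ≈ 1.1856.

y_gold ≈ 1.186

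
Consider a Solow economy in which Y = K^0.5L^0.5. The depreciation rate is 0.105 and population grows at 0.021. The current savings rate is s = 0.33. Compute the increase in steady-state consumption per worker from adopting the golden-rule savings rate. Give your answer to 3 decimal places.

Capital per worker breaks even when investment replaces (n + δ)·k; here n + δ = 0.126.
Current steady state (s = 0.33): k* = (0.33/0.126)^(1/0.5) ≈ 6.8594, y* = 6.8594^0.5 ≈ 2.6190, c* = (1−0.33)·2.6190 ≈ 1.7548.
Setting f'(k) = n+δ gives 0.5·k^(0.5−1) = 0.126, hence k_gold = (0.5/0.126)^(1/0.5) ≈ 15.7470.
y_gold = 15.7470^0.5 ≈ 3.9683, c_gold = y_gold − 0.126·k_gold ≈ 1.9841.
Gain: Δc = 1.9841 − 1.7548 ≈ 0.2294.

Δc ≈ 0.229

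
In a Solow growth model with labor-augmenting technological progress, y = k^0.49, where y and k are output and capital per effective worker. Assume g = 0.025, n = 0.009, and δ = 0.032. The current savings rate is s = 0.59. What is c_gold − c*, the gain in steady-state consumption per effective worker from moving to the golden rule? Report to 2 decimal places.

Δc ≈ 0.14

The effective depreciation rate is n + g + δ = 0.009 + 0.025 + 0.032 = 0.066.
Current steady state (s = 0.59): k* = (0.59/0.066)^(1/0.51) ≈ 73.3348, y* = 73.3348^0.49 ≈ 8.2036, c* = (1−0.59)·8.2036 ≈ 3.3635.
Maximizing c = f(k) − (n+g+δ)·k gives f'(k) = n+g+δ, i.e. 0.49·k^(0.49−1) = 0.066, so k_gold = (0.49/0.066)^(1/0.51) ≈ 50.9520.
y_gold = 50.9520^0.49 ≈ 6.8629, c_gold = y_gold − 0.066·k_gold ≈ 3.5001.
Gain: Δc = 3.5001 − 3.3635 ≈ 0.1366.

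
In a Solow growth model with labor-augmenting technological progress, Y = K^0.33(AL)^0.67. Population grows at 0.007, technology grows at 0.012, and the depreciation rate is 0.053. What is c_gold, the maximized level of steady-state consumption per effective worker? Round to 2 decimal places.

The effective depreciation rate is n + g + δ = 0.007 + 0.012 + 0.053 = 0.072.
At the golden rule the marginal product of capital equals n+g+δ: 0.33·k^(0.33−1) = 0.072. Solving, k_gold = (0.33/0.072)^(1/0.67) ≈ 9.7015.
y_gold = 9.7015^0.33 ≈ 2.1167.
c_gold = y_gold − (n+g+δ)·k_gold = 2.1167 − 0.072·9.7015 ≈ 1.4182.

c_gold ≈ 1.42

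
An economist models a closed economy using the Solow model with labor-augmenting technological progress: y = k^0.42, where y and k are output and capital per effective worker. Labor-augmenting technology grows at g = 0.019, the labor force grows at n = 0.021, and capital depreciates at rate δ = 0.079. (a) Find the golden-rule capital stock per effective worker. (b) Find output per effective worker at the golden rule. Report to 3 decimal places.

(a) k_gold ≈ 8.797; (b) y_gold ≈ 2.492

n + g + δ = 0.021 + 0.019 + 0.079 = 0.119.
At the golden rule the marginal product of capital equals n+g+δ: 0.42·k^(0.42−1) = 0.119. Solving, k_gold = (0.42/0.119)^(1/0.58) ≈ 8.7966.
y_gold = 8.7966^0.42 ≈ 2.4924.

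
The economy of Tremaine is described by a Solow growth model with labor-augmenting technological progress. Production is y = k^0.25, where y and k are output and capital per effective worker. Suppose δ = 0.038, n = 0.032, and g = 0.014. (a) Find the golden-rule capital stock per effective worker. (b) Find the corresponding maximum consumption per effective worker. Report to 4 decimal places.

Capital per effective worker breaks even when investment replaces (n + g + δ)·k; here n + g + δ = 0.084.
Maximizing c = f(k) − (n+g+δ)·k gives f'(k) = n+g+δ, i.e. 0.25·k^(0.25−1) = 0.084, so k_gold = (0.25/0.084)^(1/0.75) ≈ 4.2810.
y_gold = 4.2810^0.25 ≈ 1.4384; c_gold = y_gold − 0.084·k_gold ≈ 1.0788.

(a) k_gold ≈ 4.2810; (b) c_gold ≈ 1.0788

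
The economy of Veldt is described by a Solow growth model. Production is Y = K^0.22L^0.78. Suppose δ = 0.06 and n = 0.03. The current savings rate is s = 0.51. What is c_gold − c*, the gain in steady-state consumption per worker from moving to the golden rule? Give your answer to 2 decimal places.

Capital per worker breaks even when investment replaces (n + δ)·k; here n + δ = 0.09.
Current steady state (s = 0.51): k* = (0.51/0.09)^(1/0.78) ≈ 9.2428, y* = 9.2428^0.22 ≈ 1.6311, c* = (1−0.51)·1.6311 ≈ 0.7992.
Maximizing c = f(k) − (n+δ)·k gives f'(k) = n+δ, i.e. 0.22·k^(0.22−1) = 0.09, so k_gold = (0.22/0.09)^(1/0.78) ≈ 3.1453.
y_gold = 3.1453^0.22 ≈ 1.2867, c_gold = y_gold − 0.09·k_gold ≈ 1.0036.
Gain: Δc = 1.0036 − 0.7992 ≈ 0.2044.

Δc ≈ 0.20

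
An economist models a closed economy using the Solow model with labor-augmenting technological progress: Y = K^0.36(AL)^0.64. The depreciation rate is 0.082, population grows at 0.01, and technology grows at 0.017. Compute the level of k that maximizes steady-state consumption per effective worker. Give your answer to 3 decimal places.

Break-even investment rate: n + g + δ = 0.01 + 0.017 + 0.082 = 0.109.
Golden rule sets MPK = n+g+δ: 0.36·k^(0.36−1) = 0.109, so k_gold = (0.36/0.109)^(1/0.64) ≈ 6.4676.

k_gold ≈ 6.468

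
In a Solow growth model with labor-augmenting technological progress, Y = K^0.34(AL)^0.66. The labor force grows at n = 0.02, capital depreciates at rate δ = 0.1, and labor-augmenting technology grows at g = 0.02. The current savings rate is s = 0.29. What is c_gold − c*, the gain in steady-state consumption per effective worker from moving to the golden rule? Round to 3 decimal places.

The effective depreciation rate is n + g + δ = 0.02 + 0.02 + 0.1 = 0.14.
Current steady state (s = 0.29): k* = (0.29/0.14)^(1/0.66) ≈ 3.0144, y* = 3.0144^0.34 ≈ 1.4552, c* = (1−0.29)·1.4552 ≈ 1.0332.
At the golden rule the marginal product of capital equals n+g+δ: 0.34·k^(0.34−1) = 0.14. Solving, k_gold = (0.34/0.14)^(1/0.66) ≈ 3.8359.
y_gold = 3.8359^0.34 ≈ 1.5795, c_gold = y_gold − 0.14·k_gold ≈ 1.0425.
Gain: Δc = 1.0425 − 1.0332 ≈ 0.0093.

Δc ≈ 0.009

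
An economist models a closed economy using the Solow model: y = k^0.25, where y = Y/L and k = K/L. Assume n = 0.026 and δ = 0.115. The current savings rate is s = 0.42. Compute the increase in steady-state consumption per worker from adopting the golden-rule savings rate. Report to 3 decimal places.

n + δ = 0.026 + 0.115 = 0.141.
Current steady state (s = 0.42): k* = (0.42/0.141)^(1/0.75) ≈ 4.2859, y* = 4.2859^0.25 ≈ 1.4388, c* = (1−0.42)·1.4388 ≈ 0.8345.
Maximizing c = f(k) − (n+δ)·k gives f'(k) = n+δ, i.e. 0.25·k^(0.25−1) = 0.141, so k_gold = (0.25/0.141)^(1/0.75) ≈ 2.1460.
y_gold = 2.1460^0.25 ≈ 1.2103, c_gold = y_gold − 0.141·k_gold ≈ 0.9078.
Gain: Δc = 0.9078 − 0.8345 ≈ 0.0732.

Δc ≈ 0.073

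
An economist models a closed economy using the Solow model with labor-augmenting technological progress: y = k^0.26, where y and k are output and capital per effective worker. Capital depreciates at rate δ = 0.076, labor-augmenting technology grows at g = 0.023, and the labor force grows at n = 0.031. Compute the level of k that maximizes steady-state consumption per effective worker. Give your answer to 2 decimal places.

Capital per effective worker breaks even when investment replaces (n + g + δ)·k; here n + g + δ = 0.13.
Maximizing c = f(k) − (n+g+δ)·k gives f'(k) = n+g+δ, i.e. 0.26·k^(0.26−1) = 0.13, so k_gold = (0.26/0.13)^(1/0.74) ≈ 2.5515.

k_gold ≈ 2.55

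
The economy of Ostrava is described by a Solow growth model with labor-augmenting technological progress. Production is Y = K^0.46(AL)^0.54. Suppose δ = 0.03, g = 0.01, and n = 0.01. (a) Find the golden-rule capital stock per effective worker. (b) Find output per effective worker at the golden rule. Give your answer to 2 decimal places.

(a) k_gold ≈ 60.92; (b) y_gold ≈ 6.62

The effective depreciation rate is n + g + δ = 0.01 + 0.01 + 0.03 = 0.05.
Golden rule sets MPK = n+g+δ: 0.46·k^(0.46−1) = 0.05, so k_gold = (0.46/0.05)^(1/0.54) ≈ 60.9245.
y_gold = 60.9245^0.46 ≈ 6.6222.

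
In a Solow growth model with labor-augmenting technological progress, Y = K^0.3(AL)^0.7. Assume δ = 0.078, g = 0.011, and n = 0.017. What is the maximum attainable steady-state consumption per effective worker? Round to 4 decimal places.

The effective depreciation rate is n + g + δ = 0.017 + 0.011 + 0.078 = 0.106.
Maximizing c = f(k) − (n+g+δ)·k gives f'(k) = n+g+δ, i.e. 0.3·k^(0.3−1) = 0.106, so k_gold = (0.3/0.106)^(1/0.7) ≈ 4.4203.
y_gold = 4.4203^0.3 ≈ 1.5618.
c_gold = y_gold − (n+g+δ)·k_gold = 1.5618 − 0.106·4.4203 ≈ 1.0933.

c_gold ≈ 1.0933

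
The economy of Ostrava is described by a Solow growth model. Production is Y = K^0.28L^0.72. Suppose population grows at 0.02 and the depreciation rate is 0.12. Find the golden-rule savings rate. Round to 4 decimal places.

s_gold = 0.2800

n + δ = 0.02 + 0.12 = 0.14.
At the golden rule MPK = n+δ, and in any Cobb-Douglas steady state s = (n+δ)·k/y = MPK·k/y = capital's share 0.28.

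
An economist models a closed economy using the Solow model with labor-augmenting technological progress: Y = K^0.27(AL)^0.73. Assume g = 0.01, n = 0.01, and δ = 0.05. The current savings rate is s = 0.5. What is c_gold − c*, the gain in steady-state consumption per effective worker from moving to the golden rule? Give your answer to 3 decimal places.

Δc ≈ 0.168

Capital per effective worker breaks even when investment replaces (n + g + δ)·k; here n + g + δ = 0.07.
Current steady state (s = 0.5): k* = (0.5/0.07)^(1/0.73) ≈ 14.7804, y* = 14.7804^0.27 ≈ 2.0693, c* = (1−0.5)·2.0693 ≈ 1.0346.
Setting f'(k) = n+g+δ gives 0.27·k^(0.27−1) = 0.07, hence k_gold = (0.27/0.07)^(1/0.73) ≈ 6.3548.
y_gold = 6.3548^0.27 ≈ 1.6475, c_gold = y_gold − 0.07·k_gold ≈ 1.2027.
Gain: Δc = 1.2027 − 1.0346 ≈ 0.1681.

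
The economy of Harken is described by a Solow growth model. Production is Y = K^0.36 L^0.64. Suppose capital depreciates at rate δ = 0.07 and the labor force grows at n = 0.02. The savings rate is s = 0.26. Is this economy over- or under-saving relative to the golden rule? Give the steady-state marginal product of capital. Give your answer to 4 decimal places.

The effective depreciation rate is n + δ = 0.02 + 0.07 = 0.09.
Steady-state k*: s·k^0.36 = 0.09·k gives k* = (0.26/0.09)^(1/0.64) ≈ 5.2468.
MPK = 0.36·5.2468^(-0.64) ≈ 0.1246.
MPK > n+δ = 0.09, so the economy is dynamically efficient (under-saving).

under-saving; MPK ≈ 0.1246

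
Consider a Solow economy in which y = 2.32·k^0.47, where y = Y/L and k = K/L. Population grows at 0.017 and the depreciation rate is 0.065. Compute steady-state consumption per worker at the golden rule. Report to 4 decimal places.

n + δ = 0.017 + 0.065 = 0.082.
At the golden rule the marginal product of capital equals n+δ: 0.47·2.32·k^(0.47−1) = 0.082. Solving, k_gold = (0.47·2.32/0.082)^(1/0.53) ≈ 131.9242.
y_gold = 2.32·131.9242^0.47 ≈ 23.0166.
c_gold = y_gold − (n+δ)·k_gold = 23.0166 − 0.082·131.9242 ≈ 12.1988.

c_gold ≈ 12.1988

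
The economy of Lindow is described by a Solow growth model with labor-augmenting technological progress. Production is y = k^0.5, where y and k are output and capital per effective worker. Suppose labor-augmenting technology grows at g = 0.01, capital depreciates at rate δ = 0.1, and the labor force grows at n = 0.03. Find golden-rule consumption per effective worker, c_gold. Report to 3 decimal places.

The effective depreciation rate is n + g + δ = 0.03 + 0.01 + 0.1 = 0.14.
At the golden rule the marginal product of capital equals n+g+δ: 0.5·k^(0.5−1) = 0.14. Solving, k_gold = (0.5/0.14)^(1/0.5) ≈ 12.7551.
y_gold = 12.7551^0.5 ≈ 3.5714.
c_gold = y_gold − (n+g+δ)·k_gold = 3.5714 − 0.14·12.7551 ≈ 1.7857.

c_gold ≈ 1.786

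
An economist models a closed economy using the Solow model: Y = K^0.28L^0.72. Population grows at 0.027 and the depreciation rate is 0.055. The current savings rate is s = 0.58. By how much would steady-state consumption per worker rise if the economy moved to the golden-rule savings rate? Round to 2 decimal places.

Δc ≈ 0.26

n + δ = 0.027 + 0.055 = 0.082.
Current steady state (s = 0.58): k* = (0.58/0.082)^(1/0.72) ≈ 15.1363, y* = 15.1363^0.28 ≈ 2.1400, c* = (1−0.58)·2.1400 ≈ 0.8988.
At the golden rule the marginal product of capital equals n+δ: 0.28·k^(0.28−1) = 0.082. Solving, k_gold = (0.28/0.082)^(1/0.72) ≈ 5.5050.
y_gold = 5.5050^0.28 ≈ 1.6122, c_gold = y_gold − 0.082·k_gold ≈ 1.1608.
Gain: Δc = 1.1608 − 0.8988 ≈ 0.2620.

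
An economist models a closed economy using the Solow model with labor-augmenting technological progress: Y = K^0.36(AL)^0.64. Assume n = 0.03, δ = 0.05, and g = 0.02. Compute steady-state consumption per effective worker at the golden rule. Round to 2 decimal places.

Break-even investment rate: n + g + δ = 0.03 + 0.02 + 0.05 = 0.1.
Golden rule sets MPK = n+g+δ: 0.36·k^(0.36−1) = 0.1, so k_gold = (0.36/0.1)^(1/0.64) ≈ 7.3998.
y_gold = 7.3998^0.36 ≈ 2.0555.
c_gold = y_gold − (n+g+δ)·k_gold = 2.0555 − 0.1·7.3998 ≈ 1.3155.

c_gold ≈ 1.32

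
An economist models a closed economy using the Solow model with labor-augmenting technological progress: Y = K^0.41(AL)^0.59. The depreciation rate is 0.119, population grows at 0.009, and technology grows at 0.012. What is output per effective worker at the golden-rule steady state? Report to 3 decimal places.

y_gold ≈ 2.110

The effective depreciation rate is n + g + δ = 0.009 + 0.012 + 0.119 = 0.14.
Maximizing c = f(k) − (n+g+δ)·k gives f'(k) = n+g+δ, i.e. 0.41·k^(0.41−1) = 0.14, so k_gold = (0.41/0.14)^(1/0.59) ≈ 6.1793.
Output: y_gold = k_gold^0.41 = 6.1793^0.41 ≈ 2.1100.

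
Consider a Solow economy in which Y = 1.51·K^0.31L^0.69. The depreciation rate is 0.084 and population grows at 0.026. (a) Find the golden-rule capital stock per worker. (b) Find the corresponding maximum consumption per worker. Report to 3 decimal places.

Break-even investment rate: n + δ = 0.026 + 0.084 = 0.11.
Setting f'(k) = n+δ gives 0.31·1.51·k^(0.31−1) = 0.11, hence k_gold = (0.31·1.51/0.11)^(1/0.69) ≈ 8.1567.
y_gold = 1.51·8.1567^0.31 ≈ 2.8943; c_gold = y_gold − 0.11·k_gold ≈ 1.9971.

(a) k_gold ≈ 8.157; (b) c_gold ≈ 1.997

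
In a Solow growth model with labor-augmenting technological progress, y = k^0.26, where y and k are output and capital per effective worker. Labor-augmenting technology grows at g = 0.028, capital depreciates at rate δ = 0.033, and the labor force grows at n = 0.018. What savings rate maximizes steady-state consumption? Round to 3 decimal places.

s_gold = 0.260

n + g + δ = 0.018 + 0.028 + 0.033 = 0.079.
At the golden rule MPK = n+g+δ, and in any Cobb-Douglas steady state s = (n+g+δ)·k/y = MPK·k/y = capital's share 0.26.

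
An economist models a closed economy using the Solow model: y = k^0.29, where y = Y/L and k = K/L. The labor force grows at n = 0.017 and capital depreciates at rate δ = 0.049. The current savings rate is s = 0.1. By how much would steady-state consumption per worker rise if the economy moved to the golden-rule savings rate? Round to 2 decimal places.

Δc ≈ 0.23

n + δ = 0.017 + 0.049 = 0.066.
Current steady state (s = 0.1): k* = (0.1/0.066)^(1/0.71) ≈ 1.7954, y* = 1.7954^0.29 ≈ 1.1850, c* = (1−0.1)·1.1850 ≈ 1.0665.
Maximizing c = f(k) − (n+δ)·k gives f'(k) = n+δ, i.e. 0.29·k^(0.29−1) = 0.066, so k_gold = (0.29/0.066)^(1/0.71) ≈ 8.0432.
y_gold = 8.0432^0.29 ≈ 1.8305, c_gold = y_gold − 0.066·k_gold ≈ 1.2997.
Gain: Δc = 1.2997 − 1.0665 ≈ 0.2332.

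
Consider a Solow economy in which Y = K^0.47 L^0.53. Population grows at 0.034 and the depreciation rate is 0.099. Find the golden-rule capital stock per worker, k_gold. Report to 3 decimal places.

k_gold ≈ 10.825

Break-even investment rate: n + δ = 0.034 + 0.099 = 0.133.
At the golden rule the marginal product of capital equals n+δ: 0.47·k^(0.47−1) = 0.133. Solving, k_gold = (0.47/0.133)^(1/0.53) ≈ 10.8250.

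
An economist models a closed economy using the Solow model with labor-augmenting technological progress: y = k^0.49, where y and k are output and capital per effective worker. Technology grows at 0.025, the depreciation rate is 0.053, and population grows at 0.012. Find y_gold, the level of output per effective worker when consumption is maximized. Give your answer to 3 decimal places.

y_gold ≈ 5.094

n + g + δ = 0.012 + 0.025 + 0.053 = 0.09.
Setting f'(k) = n+g+δ gives 0.49·k^(0.49−1) = 0.09, hence k_gold = (0.49/0.09)^(1/0.51) ≈ 27.7362.
Output: y_gold = k_gold^0.49 = 27.7362^0.49 ≈ 5.0944.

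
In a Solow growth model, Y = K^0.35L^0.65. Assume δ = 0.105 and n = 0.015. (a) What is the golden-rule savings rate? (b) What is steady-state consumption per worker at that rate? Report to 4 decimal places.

n + δ = 0.015 + 0.105 = 0.12.
For Cobb-Douglas, s_gold equals capital's share: s_gold = 0.35.
Golden rule sets MPK = n+δ: 0.35·k^(0.35−1) = 0.12, so k_gold = (0.35/0.12)^(1/0.65) ≈ 5.1905.
y_gold = 5.1905^0.35 ≈ 1.7796; c_gold = (1−0.35)·y_gold ≈ 1.1567.

(a) s_gold = 0.3500; (b) c_gold ≈ 1.1567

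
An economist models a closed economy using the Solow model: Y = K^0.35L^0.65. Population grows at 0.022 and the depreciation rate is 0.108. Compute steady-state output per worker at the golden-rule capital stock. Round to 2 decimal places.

Capital per worker breaks even when investment replaces (n + δ)·k; here n + δ = 0.13.
Maximizing c = f(k) − (n+δ)·k gives f'(k) = n+δ, i.e. 0.35·k^(0.35−1) = 0.13, so k_gold = (0.35/0.13)^(1/0.65) ≈ 4.5891.
Output: y_gold = k_gold^0.35 = 4.5891^0.35 ≈ 1.7045.

y_gold ≈ 1.70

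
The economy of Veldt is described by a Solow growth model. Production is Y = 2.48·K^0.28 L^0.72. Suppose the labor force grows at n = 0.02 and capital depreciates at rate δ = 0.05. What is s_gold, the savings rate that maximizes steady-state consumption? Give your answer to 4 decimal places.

s_gold = 0.2800

Capital per worker breaks even when investment replaces (n + δ)·k; here n + δ = 0.07.
At the golden rule MPK = n+δ, and in any Cobb-Douglas steady state s = (n+δ)·k/y = MPK·k/y = capital's share 0.28.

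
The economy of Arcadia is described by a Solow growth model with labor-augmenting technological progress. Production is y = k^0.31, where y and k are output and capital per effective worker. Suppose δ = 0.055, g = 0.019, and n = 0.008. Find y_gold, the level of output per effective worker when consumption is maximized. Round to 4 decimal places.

n + g + δ = 0.008 + 0.019 + 0.055 = 0.082.
Setting f'(k) = n+g+δ gives 0.31·k^(0.31−1) = 0.082, hence k_gold = (0.31/0.082)^(1/0.69) ≈ 6.8711.
Output: y_gold = k_gold^0.31 = 6.8711^0.31 ≈ 1.8175.

y_gold ≈ 1.8175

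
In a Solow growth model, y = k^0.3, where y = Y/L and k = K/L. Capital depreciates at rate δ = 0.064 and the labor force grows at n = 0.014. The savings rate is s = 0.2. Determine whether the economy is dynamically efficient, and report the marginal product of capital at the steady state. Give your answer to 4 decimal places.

dynamically efficient; MPK ≈ 0.1170

Break-even investment rate: n + δ = 0.014 + 0.064 = 0.078.
Steady-state k*: s·k^0.3 = 0.078·k gives k* = (0.2/0.078)^(1/0.7) ≈ 3.8388.
MPK = 0.3·3.8388^(-0.7) ≈ 0.1170.
MPK > n+δ = 0.078, so the economy is dynamically efficient (under-saving).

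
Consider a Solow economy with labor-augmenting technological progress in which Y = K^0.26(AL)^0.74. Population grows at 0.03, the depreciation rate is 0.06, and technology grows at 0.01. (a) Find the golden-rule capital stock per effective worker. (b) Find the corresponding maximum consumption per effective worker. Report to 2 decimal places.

(a) k_gold ≈ 3.64; (b) c_gold ≈ 1.04

Capital per effective worker breaks even when investment replaces (n + g + δ)·k; here n + g + δ = 0.1.
Golden rule sets MPK = n+g+δ: 0.26·k^(0.26−1) = 0.1, so k_gold = (0.26/0.1)^(1/0.74) ≈ 3.6373.
y_gold = 3.6373^0.26 ≈ 1.3989; c_gold = y_gold − 0.1·k_gold ≈ 1.0352.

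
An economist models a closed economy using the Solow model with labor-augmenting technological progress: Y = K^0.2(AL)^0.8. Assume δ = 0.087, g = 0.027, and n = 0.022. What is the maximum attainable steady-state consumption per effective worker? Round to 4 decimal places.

Capital per effective worker breaks even when investment replaces (n + g + δ)·k; here n + g + δ = 0.136.
Setting f'(k) = n+g+δ gives 0.2·k^(0.2−1) = 0.136, hence k_gold = (0.2/0.136)^(1/0.8) ≈ 1.6194.
y_gold = 1.6194^0.2 ≈ 1.1012.
c_gold = y_gold − (n+g+δ)·k_gold = 1.1012 − 0.136·1.6194 ≈ 0.8810.

c_gold ≈ 0.8810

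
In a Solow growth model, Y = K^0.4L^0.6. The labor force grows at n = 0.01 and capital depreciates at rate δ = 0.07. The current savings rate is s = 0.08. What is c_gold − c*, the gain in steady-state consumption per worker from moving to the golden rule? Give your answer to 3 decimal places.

n + δ = 0.01 + 0.07 = 0.08.
Current steady state (s = 0.08): k* = (0.08/0.08)^(1/0.6) ≈ 1.0000, y* = 1.0000^0.4 ≈ 1.0000, c* = (1−0.08)·1.0000 ≈ 0.9200.
Setting f'(k) = n+δ gives 0.4·k^(0.4−1) = 0.08, hence k_gold = (0.4/0.08)^(1/0.6) ≈ 14.6201.
y_gold = 14.6201^0.4 ≈ 2.9240, c_gold = y_gold − 0.08·k_gold ≈ 1.7544.
Gain: Δc = 1.7544 − 0.9200 ≈ 0.8344.

Δc ≈ 0.834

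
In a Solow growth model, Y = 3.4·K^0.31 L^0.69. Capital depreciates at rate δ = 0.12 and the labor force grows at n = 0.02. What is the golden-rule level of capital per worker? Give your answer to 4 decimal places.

Break-even investment rate: n + δ = 0.02 + 0.12 = 0.14.
At the golden rule the marginal product of capital equals n+δ: 0.31·3.4·k^(0.31−1) = 0.14. Solving, k_gold = (0.31·3.4/0.14)^(1/0.69) ≈ 18.6465.

k_gold ≈ 18.6465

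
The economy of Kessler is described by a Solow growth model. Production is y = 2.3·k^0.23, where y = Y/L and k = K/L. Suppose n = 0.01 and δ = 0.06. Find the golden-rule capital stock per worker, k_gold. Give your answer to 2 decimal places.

k_gold ≈ 13.83

n + δ = 0.01 + 0.06 = 0.07.
Golden rule sets MPK = n+δ: 0.23·2.3·k^(0.23−1) = 0.07, so k_gold = (0.23·2.3/0.07)^(1/0.77) ≈ 13.8269.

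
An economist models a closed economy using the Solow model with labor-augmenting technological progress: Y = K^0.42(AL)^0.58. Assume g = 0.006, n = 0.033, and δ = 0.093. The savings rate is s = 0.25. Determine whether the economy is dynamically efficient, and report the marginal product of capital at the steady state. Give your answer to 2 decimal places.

dynamically efficient; MPK ≈ 0.22

Capital per effective worker breaks even when investment replaces (n + g + δ)·k; here n + g + δ = 0.132.
Steady-state k*: s·k^0.42 = 0.132·k gives k* = (0.25/0.132)^(1/0.58) ≈ 3.0076.
MPK = 0.42·3.0076^(-0.58) ≈ 0.2218.
MPK > n+g+δ = 0.132, so the economy is dynamically efficient (under-saving).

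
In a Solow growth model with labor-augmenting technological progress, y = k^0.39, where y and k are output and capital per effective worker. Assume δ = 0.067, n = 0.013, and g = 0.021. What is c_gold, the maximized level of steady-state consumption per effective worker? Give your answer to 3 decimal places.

Capital per effective worker breaks even when investment replaces (n + g + δ)·k; here n + g + δ = 0.101.
At the golden rule the marginal product of capital equals n+g+δ: 0.39·k^(0.39−1) = 0.101. Solving, k_gold = (0.39/0.101)^(1/0.61) ≈ 9.1596.
y_gold = 9.1596^0.39 ≈ 2.3721.
c_gold = y_gold − (n+g+δ)·k_gold = 2.3721 − 0.101·9.1596 ≈ 1.4470.

c_gold ≈ 1.447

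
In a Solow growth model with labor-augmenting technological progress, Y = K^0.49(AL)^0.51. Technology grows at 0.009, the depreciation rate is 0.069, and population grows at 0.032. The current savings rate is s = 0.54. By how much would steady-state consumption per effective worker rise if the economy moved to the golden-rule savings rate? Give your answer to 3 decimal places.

Δc ≈ 0.021

The effective depreciation rate is n + g + δ = 0.032 + 0.009 + 0.069 = 0.11.
Current steady state (s = 0.54): k* = (0.54/0.11)^(1/0.51) ≈ 22.6414, y* = 22.6414^0.49 ≈ 4.6121, c* = (1−0.54)·4.6121 ≈ 2.1216.
At the golden rule the marginal product of capital equals n+g+δ: 0.49·k^(0.49−1) = 0.11. Solving, k_gold = (0.49/0.11)^(1/0.51) ≈ 18.7139.
y_gold = 18.7139^0.49 ≈ 4.2011, c_gold = y_gold − 0.11·k_gold ≈ 2.1425.
Gain: Δc = 2.1425 − 2.1216 ≈ 0.0210.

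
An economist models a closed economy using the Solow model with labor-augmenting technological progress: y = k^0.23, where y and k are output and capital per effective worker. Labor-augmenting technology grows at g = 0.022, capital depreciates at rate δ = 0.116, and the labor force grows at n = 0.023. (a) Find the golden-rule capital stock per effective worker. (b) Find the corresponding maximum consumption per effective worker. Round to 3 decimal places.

(a) k_gold ≈ 1.589; (b) c_gold ≈ 0.857

The effective depreciation rate is n + g + δ = 0.023 + 0.022 + 0.116 = 0.161.
Golden rule sets MPK = n+g+δ: 0.23·k^(0.23−1) = 0.161, so k_gold = (0.23/0.161)^(1/0.77) ≈ 1.5892.
y_gold = 1.5892^0.23 ≈ 1.1124; c_gold = y_gold − 0.161·k_gold ≈ 0.8566.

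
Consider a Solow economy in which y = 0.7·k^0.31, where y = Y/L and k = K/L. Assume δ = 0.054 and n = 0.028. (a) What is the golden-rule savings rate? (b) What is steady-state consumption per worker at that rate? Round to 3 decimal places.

Capital per worker breaks even when investment replaces (n + δ)·k; here n + δ = 0.082.
For Cobb-Douglas, s_gold equals capital's share: s_gold = 0.31.
Golden rule sets MPK = n+δ: 0.31·0.7·k^(0.31−1) = 0.082, so k_gold = (0.31·0.7/0.082)^(1/0.69) ≈ 4.0976.
y_gold = 0.7·4.0976^0.31 ≈ 1.0839; c_gold = (1−0.31)·y_gold ≈ 0.7479.

(a) s_gold = 0.310; (b) c_gold ≈ 0.748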